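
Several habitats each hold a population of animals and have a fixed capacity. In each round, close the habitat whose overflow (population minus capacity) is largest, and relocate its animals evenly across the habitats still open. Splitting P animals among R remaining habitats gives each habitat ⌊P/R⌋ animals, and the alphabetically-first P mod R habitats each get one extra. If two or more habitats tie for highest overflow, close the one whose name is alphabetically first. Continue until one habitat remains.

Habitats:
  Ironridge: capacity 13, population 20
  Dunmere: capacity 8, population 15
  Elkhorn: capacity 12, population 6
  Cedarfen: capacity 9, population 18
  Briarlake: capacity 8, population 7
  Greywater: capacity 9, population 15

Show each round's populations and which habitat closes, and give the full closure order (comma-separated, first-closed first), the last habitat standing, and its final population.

Round 1: Briarlake=7 Cedarfen=18 Dunmere=15 Elkhorn=6 Greywater=15 Ironridge=20 → close Cedarfen (overflow 9)
  18÷5 = 3 each, +1 to first 3
Round 2: Briarlake=11 Dunmere=19 Elkhorn=10 Greywater=18 Ironridge=23 → close Dunmere (overflow 11)
  19÷4 = 4 each, +1 to first 3
Round 3: Briarlake=16 Elkhorn=15 Greywater=23 Ironridge=27 → close Greywater (overflow 14)
  23÷3 = 7 each, +1 to first 2
Round 4: Briarlake=24 Elkhorn=23 Ironridge=34 → close Ironridge (overflow 21)
  34÷2 = 17 each, +1 to first 0
Round 5: Briarlake=41 Elkhorn=40 → close Briarlake (overflow 33)
  41÷1 = 41 each, +1 to first 0

Closure order: Cedarfen, Dunmere, Greywater, Ironridge, Briarlake
Last habitat: Elkhorn with 81 animals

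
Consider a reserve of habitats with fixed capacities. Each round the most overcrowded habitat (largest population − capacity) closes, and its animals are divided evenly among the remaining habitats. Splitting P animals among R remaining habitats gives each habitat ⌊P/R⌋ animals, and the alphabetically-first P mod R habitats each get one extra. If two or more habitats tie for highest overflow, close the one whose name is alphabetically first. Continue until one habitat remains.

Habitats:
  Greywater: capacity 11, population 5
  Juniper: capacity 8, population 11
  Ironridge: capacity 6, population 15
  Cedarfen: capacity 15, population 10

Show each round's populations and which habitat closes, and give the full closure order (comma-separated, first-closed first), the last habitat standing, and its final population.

Round 1: Cedarfen=10 Greywater=5 Ironridge=15 Juniper=11 → close Ironridge (overflow 9)
  15÷3 = 5 each, +1 to first 0
Round 2: Cedarfen=15 Greywater=10 Juniper=16 → close Juniper (overflow 8)
  16÷2 = 8 each, +1 to first 0
Round 3: Cedarfen=23 Greywater=18 → close Cedarfen (overflow 8)
  23÷1 = 23 each, +1 to first 0

Closure order: Ironridge, Juniper, Cedarfen
Last habitat: Greywater with 41 animals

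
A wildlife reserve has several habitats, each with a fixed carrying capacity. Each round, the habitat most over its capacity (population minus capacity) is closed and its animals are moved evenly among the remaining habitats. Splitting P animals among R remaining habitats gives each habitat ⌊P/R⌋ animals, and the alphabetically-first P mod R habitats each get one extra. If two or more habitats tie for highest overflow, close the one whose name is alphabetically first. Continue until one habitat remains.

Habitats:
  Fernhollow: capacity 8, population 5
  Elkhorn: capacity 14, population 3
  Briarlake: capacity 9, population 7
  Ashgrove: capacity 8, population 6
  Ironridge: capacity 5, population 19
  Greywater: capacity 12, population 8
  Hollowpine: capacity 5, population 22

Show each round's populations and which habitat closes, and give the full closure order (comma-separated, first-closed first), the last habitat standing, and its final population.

Round 1: Ashgrove=6 Briarlake=7 Elkhorn=3 Fernhollow=5 Greywater=8 Hollowpine=22 Ironridge=19 → close Hollowpine (overflow 17)
  22÷6 = 3 each, +1 to first 4
Round 2: Ashgrove=10 Briarlake=11 Elkhorn=7 Fernhollow=9 Greywater=11 Ironridge=22 → close Ironridge (overflow 17)
  22÷5 = 4 each, +1 to first 2
Round 3: Ashgrove=15 Briarlake=16 Elkhorn=11 Fernhollow=13 Greywater=15 → close Ashgrove (overflow 7)
  15÷4 = 3 each, +1 to first 3
Round 4: Briarlake=20 Elkhorn=15 Fernhollow=17 Greywater=18 → close Briarlake (overflow 11)
  20÷3 = 6 each, +1 to first 2
Round 5: Elkhorn=22 Fernhollow=24 Greywater=24 → close Fernhollow (overflow 16)
  24÷2 = 12 each, +1 to first 0
Round 6: Elkhorn=34 Greywater=36 → close Greywater (overflow 24)
  36÷1 = 36 each, +1 to first 0

Closure order: Hollowpine, Ironridge, Ashgrove, Briarlake, Fernhollow, Greywater
Last habitat: Elkhorn with 70 animals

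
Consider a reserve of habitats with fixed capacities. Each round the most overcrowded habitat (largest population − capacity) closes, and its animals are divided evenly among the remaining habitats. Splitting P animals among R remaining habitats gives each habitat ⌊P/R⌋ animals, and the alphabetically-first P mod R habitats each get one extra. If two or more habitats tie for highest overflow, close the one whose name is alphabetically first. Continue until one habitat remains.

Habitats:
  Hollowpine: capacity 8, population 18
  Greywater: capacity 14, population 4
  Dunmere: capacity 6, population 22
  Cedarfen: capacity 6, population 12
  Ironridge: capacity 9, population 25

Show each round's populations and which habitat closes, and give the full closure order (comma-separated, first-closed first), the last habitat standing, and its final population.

Round 1: Cedarfen=12 Dunmere=22 Greywater=4 Hollowpine=18 Ironridge=25 → close Dunmere (overflow 16)
  22÷4 = 5 each, +1 to first 2
Round 2: Cedarfen=18 Greywater=10 Hollowpine=23 Ironridge=30 → close Ironridge (overflow 21)
  30÷3 = 10 each, +1 to first 0
Round 3: Cedarfen=28 Greywater=20 Hollowpine=33 → close Hollowpine (overflow 25)
  33÷2 = 16 each, +1 to first 1
Round 4: Cedarfen=45 Greywater=36 → close Cedarfen (overflow 39)
  45÷1 = 45 each, +1 to first 0

Closure order: Dunmere, Ironridge, Hollowpine, Cedarfen
Last habitat: Greywater with 81 animals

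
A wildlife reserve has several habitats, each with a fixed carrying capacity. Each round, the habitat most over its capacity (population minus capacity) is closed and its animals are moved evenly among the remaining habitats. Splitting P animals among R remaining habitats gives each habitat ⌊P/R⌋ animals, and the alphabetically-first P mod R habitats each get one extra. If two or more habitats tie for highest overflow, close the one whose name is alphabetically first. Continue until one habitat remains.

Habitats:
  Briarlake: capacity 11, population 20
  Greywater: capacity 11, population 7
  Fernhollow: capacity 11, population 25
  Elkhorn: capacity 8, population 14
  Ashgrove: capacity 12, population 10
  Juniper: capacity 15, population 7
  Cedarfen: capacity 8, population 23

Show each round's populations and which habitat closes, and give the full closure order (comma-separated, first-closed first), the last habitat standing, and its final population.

Closure order: Cedarfen, Fernhollow, Briarlake, Elkhorn, Ashgrove, Greywater
Last habitat: Juniper with 106 animals

Round 1: Ashgrove=10 Briarlake=20 Cedarfen=23 Elkhorn=14 Fernhollow=25 Greywater=7 Juniper=7 → close Cedarfen (overflow 15)
  23÷6 = 3 each, +1 to first 5
Round 2: Ashgrove=14 Briarlake=24 Elkhorn=18 Fernhollow=29 Greywater=11 Juniper=10 → close Fernhollow (overflow 18)
  29÷5 = 5 each, +1 to first 4
Round 3: Ashgrove=20 Briarlake=30 Elkhorn=24 Greywater=17 Juniper=15 → close Briarlake (overflow 19)
  30÷4 = 7 each, +1 to first 2
Round 4: Ashgrove=28 Elkhorn=32 Greywater=24 Juniper=22 → close Elkhorn (overflow 24)
  32÷3 = 10 each, +1 to first 2
Round 5: Ashgrove=39 Greywater=35 Juniper=32 → close Ashgrove (overflow 27)
  39÷2 = 19 each, +1 to first 1
Round 6: Greywater=55 Juniper=51 → close Greywater (overflow 44)
  55÷1 = 55 each, +1 to first 0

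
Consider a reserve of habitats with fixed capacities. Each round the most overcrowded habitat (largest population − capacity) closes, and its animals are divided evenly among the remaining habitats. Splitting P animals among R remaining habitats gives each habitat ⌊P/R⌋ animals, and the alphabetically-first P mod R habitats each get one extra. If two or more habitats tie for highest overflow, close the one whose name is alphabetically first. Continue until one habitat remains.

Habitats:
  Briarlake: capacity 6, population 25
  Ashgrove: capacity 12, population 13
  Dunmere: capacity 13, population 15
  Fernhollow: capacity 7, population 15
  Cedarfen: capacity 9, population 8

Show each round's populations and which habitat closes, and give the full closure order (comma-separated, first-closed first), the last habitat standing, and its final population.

Round 1: Ashgrove=13 Briarlake=25 Cedarfen=8 Dunmere=15 Fernhollow=15 → close Briarlake (overflow 19)
  25÷4 = 6 each, +1 to first 1
Round 2: Ashgrove=20 Cedarfen=14 Dunmere=21 Fernhollow=21 → close Fernhollow (overflow 14)
  21÷3 = 7 each, +1 to first 0
Round 3: Ashgrove=27 Cedarfen=21 Dunmere=28 → close Ashgrove (overflow 15)
  27÷2 = 13 each, +1 to first 1
Round 4: Cedarfen=35 Dunmere=41 → close Dunmere (overflow 28)
  41÷1 = 41 each, +1 to first 0

Closure order: Briarlake, Fernhollow, Ashgrove, Dunmere
Last habitat: Cedarfen with 76 animals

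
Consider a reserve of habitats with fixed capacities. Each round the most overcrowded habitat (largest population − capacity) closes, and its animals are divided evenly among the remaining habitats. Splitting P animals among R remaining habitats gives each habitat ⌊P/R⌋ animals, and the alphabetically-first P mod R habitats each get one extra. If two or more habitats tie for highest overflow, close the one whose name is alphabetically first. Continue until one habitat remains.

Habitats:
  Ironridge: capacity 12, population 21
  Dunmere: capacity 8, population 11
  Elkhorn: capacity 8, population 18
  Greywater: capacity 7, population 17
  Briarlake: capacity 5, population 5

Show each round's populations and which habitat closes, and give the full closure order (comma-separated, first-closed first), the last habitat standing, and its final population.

Round 1: Briarlake=5 Dunmere=11 Elkhorn=18 Greywater=17 Ironridge=21 → close Elkhorn (overflow 10)
  18÷4 = 4 each, +1 to first 2
Round 2: Briarlake=10 Dunmere=16 Greywater=21 Ironridge=25 → close Greywater (overflow 14)
  21÷3 = 7 each, +1 to first 0
Round 3: Briarlake=17 Dunmere=23 Ironridge=32 → close Ironridge (overflow 20)
  32÷2 = 16 each, +1 to first 0
Round 4: Briarlake=33 Dunmere=39 → close Dunmere (overflow 31)
  39÷1 = 39 each, +1 to first 0

Closure order: Elkhorn, Greywater, Ironridge, Dunmere
Last habitat: Briarlake with 72 animals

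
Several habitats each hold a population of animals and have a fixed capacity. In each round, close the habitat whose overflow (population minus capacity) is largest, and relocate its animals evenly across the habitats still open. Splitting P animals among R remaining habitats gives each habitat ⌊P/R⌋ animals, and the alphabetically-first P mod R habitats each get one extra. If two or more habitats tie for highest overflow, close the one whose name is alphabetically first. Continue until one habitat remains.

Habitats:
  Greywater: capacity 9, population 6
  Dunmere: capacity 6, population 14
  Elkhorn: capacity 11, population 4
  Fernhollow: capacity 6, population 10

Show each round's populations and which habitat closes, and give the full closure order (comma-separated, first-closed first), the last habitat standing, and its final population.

Closure order: Dunmere, Fernhollow, Greywater
Last habitat: Elkhorn with 34 animals

Round 1: Dunmere=14 Elkhorn=4 Fernhollow=10 Greywater=6 → close Dunmere (overflow 8)
  14÷3 = 4 each, +1 to first 2
Round 2: Elkhorn=9 Fernhollow=15 Greywater=10 → close Fernhollow (overflow 9)
  15÷2 = 7 each, +1 to first 1
Round 3: Elkhorn=17 Greywater=17 → close Greywater (overflow 8)
  17÷1 = 17 each, +1 to first 0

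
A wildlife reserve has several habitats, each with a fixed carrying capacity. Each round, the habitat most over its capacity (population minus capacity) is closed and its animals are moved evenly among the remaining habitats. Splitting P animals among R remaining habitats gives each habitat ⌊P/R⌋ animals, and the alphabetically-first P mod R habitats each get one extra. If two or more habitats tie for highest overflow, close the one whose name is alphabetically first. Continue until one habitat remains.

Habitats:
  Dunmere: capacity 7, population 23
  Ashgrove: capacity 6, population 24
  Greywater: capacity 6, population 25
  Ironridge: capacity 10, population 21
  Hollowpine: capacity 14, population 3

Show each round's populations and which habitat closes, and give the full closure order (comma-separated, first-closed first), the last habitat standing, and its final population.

Closure order: Greywater, Ashgrove, Dunmere, Ironridge
Last habitat: Hollowpine with 96 animals

Round 1: Ashgrove=24 Dunmere=23 Greywater=25 Hollowpine=3 Ironridge=21 → close Greywater (overflow 19)
  25÷4 = 6 each, +1 to first 1
Round 2: Ashgrove=31 Dunmere=29 Hollowpine=9 Ironridge=27 → close Ashgrove (overflow 25)
  31÷3 = 10 each, +1 to first 1
Round 3: Dunmere=40 Hollowpine=19 Ironridge=37 → close Dunmere (overflow 33)
  40÷2 = 20 each, +1 to first 0
Round 4: Hollowpine=39 Ironridge=57 → close Ironridge (overflow 47)
  57÷1 = 57 each, +1 to first 0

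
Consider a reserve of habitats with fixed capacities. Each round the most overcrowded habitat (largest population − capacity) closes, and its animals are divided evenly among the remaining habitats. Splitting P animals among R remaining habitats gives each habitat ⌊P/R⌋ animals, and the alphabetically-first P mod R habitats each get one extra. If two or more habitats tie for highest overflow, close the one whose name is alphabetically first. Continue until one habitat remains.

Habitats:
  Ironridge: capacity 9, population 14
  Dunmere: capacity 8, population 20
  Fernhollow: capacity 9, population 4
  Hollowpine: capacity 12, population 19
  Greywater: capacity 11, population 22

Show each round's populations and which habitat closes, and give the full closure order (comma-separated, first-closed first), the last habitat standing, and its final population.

Round 1: Dunmere=20 Fernhollow=4 Greywater=22 Hollowpine=19 Ironridge=14 → close Dunmere (overflow 12)
  20÷4 = 5 each, +1 to first 0
Round 2: Fernhollow=9 Greywater=27 Hollowpine=24 Ironridge=19 → close Greywater (overflow 16)
  27÷3 = 9 each, +1 to first 0
Round 3: Fernhollow=18 Hollowpine=33 Ironridge=28 → close Hollowpine (overflow 21)
  33÷2 = 16 each, +1 to first 1
Round 4: Fernhollow=35 Ironridge=44 → close Ironridge (overflow 35)
  44÷1 = 44 each, +1 to first 0

Closure order: Dunmere, Greywater, Hollowpine, Ironridge
Last habitat: Fernhollow with 79 animals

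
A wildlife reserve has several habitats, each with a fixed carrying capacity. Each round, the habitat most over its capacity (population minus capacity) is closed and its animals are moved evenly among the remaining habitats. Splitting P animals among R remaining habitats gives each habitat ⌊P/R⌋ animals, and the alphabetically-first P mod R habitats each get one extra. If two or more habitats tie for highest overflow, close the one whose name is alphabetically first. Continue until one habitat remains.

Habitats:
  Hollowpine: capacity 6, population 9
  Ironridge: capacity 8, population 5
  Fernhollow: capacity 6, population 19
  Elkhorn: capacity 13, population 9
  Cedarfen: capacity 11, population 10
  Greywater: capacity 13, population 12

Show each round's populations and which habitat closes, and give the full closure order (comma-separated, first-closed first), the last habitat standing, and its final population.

Closure order: Fernhollow, Hollowpine, Cedarfen, Greywater, Elkhorn
Last habitat: Ironridge with 64 animals

Round 1: Cedarfen=10 Elkhorn=9 Fernhollow=19 Greywater=12 Hollowpine=9 Ironridge=5 → close Fernhollow (overflow 13)
  19÷5 = 3 each, +1 to first 4
Round 2: Cedarfen=14 Elkhorn=13 Greywater=16 Hollowpine=13 Ironridge=8 → close Hollowpine (overflow 7)
  13÷4 = 3 each, +1 to first 1
Round 3: Cedarfen=18 Elkhorn=16 Greywater=19 Ironridge=11 → close Cedarfen (overflow 7)
  18÷3 = 6 each, +1 to first 0
Round 4: Elkhorn=22 Greywater=25 Ironridge=17 → close Greywater (overflow 12)
  25÷2 = 12 each, +1 to first 1
Round 5: Elkhorn=35 Ironridge=29 → close Elkhorn (overflow 22)
  35÷1 = 35 each, +1 to first 0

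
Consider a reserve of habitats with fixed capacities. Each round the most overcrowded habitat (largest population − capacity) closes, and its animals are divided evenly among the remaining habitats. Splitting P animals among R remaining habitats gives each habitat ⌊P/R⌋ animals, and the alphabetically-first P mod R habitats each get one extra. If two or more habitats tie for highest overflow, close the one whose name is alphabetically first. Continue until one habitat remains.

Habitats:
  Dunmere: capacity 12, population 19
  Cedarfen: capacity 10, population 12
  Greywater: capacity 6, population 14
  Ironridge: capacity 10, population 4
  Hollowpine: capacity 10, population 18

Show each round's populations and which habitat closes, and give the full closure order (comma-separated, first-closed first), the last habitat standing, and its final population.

Round 1: Cedarfen=12 Dunmere=19 Greywater=14 Hollowpine=18 Ironridge=4 → close Greywater (overflow 8)
  14÷4 = 3 each, +1 to first 2
Round 2: Cedarfen=16 Dunmere=23 Hollowpine=21 Ironridge=7 → close Dunmere (overflow 11)
  23÷3 = 7 each, +1 to first 2
Round 3: Cedarfen=24 Hollowpine=29 Ironridge=14 → close Hollowpine (overflow 19)
  29÷2 = 14 each, +1 to first 1
Round 4: Cedarfen=39 Ironridge=28 → close Cedarfen (overflow 29)
  39÷1 = 39 each, +1 to first 0

Closure order: Greywater, Dunmere, Hollowpine, Cedarfen
Last habitat: Ironridge with 67 animals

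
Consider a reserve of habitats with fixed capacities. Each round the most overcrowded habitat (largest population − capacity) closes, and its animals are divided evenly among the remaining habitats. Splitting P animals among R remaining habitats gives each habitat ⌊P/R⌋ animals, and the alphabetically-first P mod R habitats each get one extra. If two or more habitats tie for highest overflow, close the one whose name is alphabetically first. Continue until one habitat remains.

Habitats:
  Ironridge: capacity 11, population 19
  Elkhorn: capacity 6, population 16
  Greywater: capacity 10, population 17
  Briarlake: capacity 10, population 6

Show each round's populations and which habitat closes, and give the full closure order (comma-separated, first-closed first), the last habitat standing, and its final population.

Round 1: Briarlake=6 Elkhorn=16 Greywater=17 Ironridge=19 → close Elkhorn (overflow 10)
  16÷3 = 5 each, +1 to first 1
Round 2: Briarlake=12 Greywater=22 Ironridge=24 → close Ironridge (overflow 13)
  24÷2 = 12 each, +1 to first 0
Round 3: Briarlake=24 Greywater=34 → close Greywater (overflow 24)
  34÷1 = 34 each, +1 to first 0

Closure order: Elkhorn, Ironridge, Greywater
Last habitat: Briarlake with 58 animals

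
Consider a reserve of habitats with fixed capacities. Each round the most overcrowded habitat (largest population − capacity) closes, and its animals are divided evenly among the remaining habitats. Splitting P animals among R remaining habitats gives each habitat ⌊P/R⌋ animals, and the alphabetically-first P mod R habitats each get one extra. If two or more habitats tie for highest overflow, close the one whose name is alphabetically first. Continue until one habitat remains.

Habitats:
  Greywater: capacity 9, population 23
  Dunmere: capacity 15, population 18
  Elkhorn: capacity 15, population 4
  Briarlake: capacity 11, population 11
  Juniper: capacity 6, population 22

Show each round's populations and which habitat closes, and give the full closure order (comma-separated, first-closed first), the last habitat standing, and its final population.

Round 1: Briarlake=11 Dunmere=18 Elkhorn=4 Greywater=23 Juniper=22 → close Juniper (overflow 16)
  22÷4 = 5 each, +1 to first 2
Round 2: Briarlake=17 Dunmere=24 Elkhorn=9 Greywater=28 → close Greywater (overflow 19)
  28÷3 = 9 each, +1 to first 1
Round 3: Briarlake=27 Dunmere=33 Elkhorn=18 → close Dunmere (overflow 18)
  33÷2 = 16 each, +1 to first 1
Round 4: Briarlake=44 Elkhorn=34 → close Briarlake (overflow 33)
  44÷1 = 44 each, +1 to first 0

Closure order: Juniper, Greywater, Dunmere, Briarlake
Last habitat: Elkhorn with 78 animals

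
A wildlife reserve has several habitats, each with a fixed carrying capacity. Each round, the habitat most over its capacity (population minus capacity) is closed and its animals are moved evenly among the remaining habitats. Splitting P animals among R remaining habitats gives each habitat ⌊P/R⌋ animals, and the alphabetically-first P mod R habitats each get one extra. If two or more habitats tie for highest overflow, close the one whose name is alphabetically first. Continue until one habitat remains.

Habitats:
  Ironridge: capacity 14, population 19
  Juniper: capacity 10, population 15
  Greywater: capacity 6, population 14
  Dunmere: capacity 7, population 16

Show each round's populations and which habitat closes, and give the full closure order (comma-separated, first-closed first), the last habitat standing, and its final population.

Round 1: Dunmere=16 Greywater=14 Ironridge=19 Juniper=15 → close Dunmere (overflow 9)
  16÷3 = 5 each, +1 to first 1
Round 2: Greywater=20 Ironridge=24 Juniper=20 → close Greywater (overflow 14)
  20÷2 = 10 each, +1 to first 0
Round 3: Ironridge=34 Juniper=30 → close Ironridge (overflow 20)
  34÷1 = 34 each, +1 to first 0

Closure order: Dunmere, Greywater, Ironridge
Last habitat: Juniper with 64 animals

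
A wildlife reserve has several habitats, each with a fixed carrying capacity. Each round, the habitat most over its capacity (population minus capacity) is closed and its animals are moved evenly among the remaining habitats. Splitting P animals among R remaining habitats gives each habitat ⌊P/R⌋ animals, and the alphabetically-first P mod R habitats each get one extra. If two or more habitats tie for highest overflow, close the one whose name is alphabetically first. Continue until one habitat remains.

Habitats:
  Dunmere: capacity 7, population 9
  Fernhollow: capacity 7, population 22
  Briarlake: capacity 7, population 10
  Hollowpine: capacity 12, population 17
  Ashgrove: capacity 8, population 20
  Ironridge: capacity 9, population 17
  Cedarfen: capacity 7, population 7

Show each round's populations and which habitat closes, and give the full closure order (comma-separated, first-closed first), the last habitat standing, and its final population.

Round 1: Ashgrove=20 Briarlake=10 Cedarfen=7 Dunmere=9 Fernhollow=22 Hollowpine=17 Ironridge=17 → close Fernhollow (overflow 15)
  22÷6 = 3 each, +1 to first 4
Round 2: Ashgrove=24 Briarlake=14 Cedarfen=11 Dunmere=13 Hollowpine=20 Ironridge=20 → close Ashgrove (overflow 16)
  24÷5 = 4 each, +1 to first 4
Round 3: Briarlake=19 Cedarfen=16 Dunmere=18 Hollowpine=25 Ironridge=24 → close Ironridge (overflow 15)
  24÷4 = 6 each, +1 to first 0
Round 4: Briarlake=25 Cedarfen=22 Dunmere=24 Hollowpine=31 → close Hollowpine (overflow 19)
  31÷3 = 10 each, +1 to first 1
Round 5: Briarlake=36 Cedarfen=32 Dunmere=34 → close Briarlake (overflow 29)
  36÷2 = 18 each, +1 to first 0
Round 6: Cedarfen=50 Dunmere=52 → close Dunmere (overflow 45)
  52÷1 = 52 each, +1 to first 0

Closure order: Fernhollow, Ashgrove, Ironridge, Hollowpine, Briarlake, Dunmere
Last habitat: Cedarfen with 102 animals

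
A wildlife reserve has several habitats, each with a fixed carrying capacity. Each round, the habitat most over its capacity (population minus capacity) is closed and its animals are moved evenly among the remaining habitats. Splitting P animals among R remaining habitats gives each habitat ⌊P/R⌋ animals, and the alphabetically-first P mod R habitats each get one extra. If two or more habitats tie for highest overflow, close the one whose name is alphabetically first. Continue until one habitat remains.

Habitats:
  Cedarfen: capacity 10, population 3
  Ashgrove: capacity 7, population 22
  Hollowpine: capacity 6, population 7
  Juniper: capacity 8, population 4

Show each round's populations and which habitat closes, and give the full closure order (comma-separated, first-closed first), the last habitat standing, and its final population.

Round 1: Ashgrove=22 Cedarfen=3 Hollowpine=7 Juniper=4 → close Ashgrove (overflow 15)
  22÷3 = 7 each, +1 to first 1
Round 2: Cedarfen=11 Hollowpine=14 Juniper=11 → close Hollowpine (overflow 8)
  14÷2 = 7 each, +1 to first 0
Round 3: Cedarfen=18 Juniper=18 → close Juniper (overflow 10)
  18÷1 = 18 each, +1 to first 0

Closure order: Ashgrove, Hollowpine, Juniper
Last habitat: Cedarfen with 36 animals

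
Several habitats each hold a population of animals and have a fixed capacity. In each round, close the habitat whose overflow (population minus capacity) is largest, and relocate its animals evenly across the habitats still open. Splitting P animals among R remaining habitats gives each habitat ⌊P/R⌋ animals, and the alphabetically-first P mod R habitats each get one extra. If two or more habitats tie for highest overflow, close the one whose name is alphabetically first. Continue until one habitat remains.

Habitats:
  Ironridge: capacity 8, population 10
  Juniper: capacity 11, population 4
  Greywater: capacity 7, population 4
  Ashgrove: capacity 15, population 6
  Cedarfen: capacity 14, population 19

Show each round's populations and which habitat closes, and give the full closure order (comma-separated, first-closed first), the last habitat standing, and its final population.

Closure order: Cedarfen, Ironridge, Greywater, Juniper
Last habitat: Ashgrove with 43 animals

Round 1: Ashgrove=6 Cedarfen=19 Greywater=4 Ironridge=10 Juniper=4 → close Cedarfen (overflow 5)
  19÷4 = 4 each, +1 to first 3
Round 2: Ashgrove=11 Greywater=9 Ironridge=15 Juniper=8 → close Ironridge (overflow 7)
  15÷3 = 5 each, +1 to first 0
Round 3: Ashgrove=16 Greywater=14 Juniper=13 → close Greywater (overflow 7)
  14÷2 = 7 each, +1 to first 0
Round 4: Ashgrove=23 Juniper=20 → close Juniper (overflow 9)
  20÷1 = 20 each, +1 to first 0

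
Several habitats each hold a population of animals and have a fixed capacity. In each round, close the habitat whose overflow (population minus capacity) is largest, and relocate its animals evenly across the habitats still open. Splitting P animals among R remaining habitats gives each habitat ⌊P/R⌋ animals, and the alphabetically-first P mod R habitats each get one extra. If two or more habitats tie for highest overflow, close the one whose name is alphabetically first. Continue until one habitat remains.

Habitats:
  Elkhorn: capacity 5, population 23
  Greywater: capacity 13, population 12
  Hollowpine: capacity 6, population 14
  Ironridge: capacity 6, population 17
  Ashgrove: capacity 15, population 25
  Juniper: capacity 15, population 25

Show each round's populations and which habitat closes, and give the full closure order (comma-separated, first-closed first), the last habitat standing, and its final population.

Round 1: Ashgrove=25 Elkhorn=23 Greywater=12 Hollowpine=14 Ironridge=17 Juniper=25 → close Elkhorn (overflow 18)
  23÷5 = 4 each, +1 to first 3
Round 2: Ashgrove=30 Greywater=17 Hollowpine=19 Ironridge=21 Juniper=29 → close Ashgrove (overflow 15)
  30÷4 = 7 each, +1 to first 2
Round 3: Greywater=25 Hollowpine=27 Ironridge=28 Juniper=36 → close Ironridge (overflow 22)
  28÷3 = 9 each, +1 to first 1
Round 4: Greywater=35 Hollowpine=36 Juniper=45 → close Hollowpine (overflow 30)
  36÷2 = 18 each, +1 to first 0
Round 5: Greywater=53 Juniper=63 → close Juniper (overflow 48)
  63÷1 = 63 each, +1 to first 0

Closure order: Elkhorn, Ashgrove, Ironridge, Hollowpine, Juniper
Last habitat: Greywater with 116 animals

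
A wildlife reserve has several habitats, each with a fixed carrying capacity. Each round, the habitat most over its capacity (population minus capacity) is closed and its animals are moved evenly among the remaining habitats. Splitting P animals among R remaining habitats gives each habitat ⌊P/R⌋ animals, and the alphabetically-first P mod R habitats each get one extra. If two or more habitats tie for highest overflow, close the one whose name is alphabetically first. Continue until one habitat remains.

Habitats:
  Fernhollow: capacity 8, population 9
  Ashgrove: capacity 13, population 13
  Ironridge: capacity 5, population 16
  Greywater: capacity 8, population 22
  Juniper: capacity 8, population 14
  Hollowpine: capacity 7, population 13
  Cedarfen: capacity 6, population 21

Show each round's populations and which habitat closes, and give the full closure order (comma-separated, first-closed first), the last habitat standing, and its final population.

Closure order: Cedarfen, Greywater, Ironridge, Hollowpine, Juniper, Ashgrove
Last habitat: Fernhollow with 108 animals

Round 1: Ashgrove=13 Cedarfen=21 Fernhollow=9 Greywater=22 Hollowpine=13 Ironridge=16 Juniper=14 → close Cedarfen (overflow 15)
  21÷6 = 3 each, +1 to first 3
Round 2: Ashgrove=17 Fernhollow=13 Greywater=26 Hollowpine=16 Ironridge=19 Juniper=17 → close Greywater (overflow 18)
  26÷5 = 5 each, +1 to first 1
Round 3: Ashgrove=23 Fernhollow=18 Hollowpine=21 Ironridge=24 Juniper=22 → close Ironridge (overflow 19)
  24÷4 = 6 each, +1 to first 0
Round 4: Ashgrove=29 Fernhollow=24 Hollowpine=27 Juniper=28 → close Hollowpine (overflow 20)
  27÷3 = 9 each, +1 to first 0
Round 5: Ashgrove=38 Fernhollow=33 Juniper=37 → close Juniper (overflow 29)
  37÷2 = 18 each, +1 to first 1
Round 6: Ashgrove=57 Fernhollow=51 → close Ashgrove (overflow 44)
  57÷1 = 57 each, +1 to first 0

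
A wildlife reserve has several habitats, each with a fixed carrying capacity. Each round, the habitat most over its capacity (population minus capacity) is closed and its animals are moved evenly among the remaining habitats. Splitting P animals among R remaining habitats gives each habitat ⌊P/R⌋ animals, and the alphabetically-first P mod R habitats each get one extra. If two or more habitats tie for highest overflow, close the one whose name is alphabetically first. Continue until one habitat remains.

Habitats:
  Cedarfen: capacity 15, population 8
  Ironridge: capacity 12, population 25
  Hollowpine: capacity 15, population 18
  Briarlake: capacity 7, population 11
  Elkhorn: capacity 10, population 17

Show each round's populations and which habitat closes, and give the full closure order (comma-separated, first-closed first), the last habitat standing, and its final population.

Closure order: Ironridge, Elkhorn, Briarlake, Hollowpine
Last habitat: Cedarfen with 79 animals

Round 1: Briarlake=11 Cedarfen=8 Elkhorn=17 Hollowpine=18 Ironridge=25 → close Ironridge (overflow 13)
  25÷4 = 6 each, +1 to first 1
Round 2: Briarlake=18 Cedarfen=14 Elkhorn=23 Hollowpine=24 → close Elkhorn (overflow 13)
  23÷3 = 7 each, +1 to first 2
Round 3: Briarlake=26 Cedarfen=22 Hollowpine=31 → close Briarlake (overflow 19)
  26÷2 = 13 each, +1 to first 0
Round 4: Cedarfen=35 Hollowpine=44 → close Hollowpine (overflow 29)
  44÷1 = 44 each, +1 to first 0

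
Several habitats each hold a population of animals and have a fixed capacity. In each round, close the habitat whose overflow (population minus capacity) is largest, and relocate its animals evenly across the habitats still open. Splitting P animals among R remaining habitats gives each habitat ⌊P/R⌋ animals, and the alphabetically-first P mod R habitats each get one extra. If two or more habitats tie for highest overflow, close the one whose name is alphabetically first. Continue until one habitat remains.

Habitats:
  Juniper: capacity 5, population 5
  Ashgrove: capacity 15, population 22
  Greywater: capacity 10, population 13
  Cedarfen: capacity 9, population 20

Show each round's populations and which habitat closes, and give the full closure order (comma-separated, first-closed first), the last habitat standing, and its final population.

Round 1: Ashgrove=22 Cedarfen=20 Greywater=13 Juniper=5 → close Cedarfen (overflow 11)
  20÷3 = 6 each, +1 to first 2
Round 2: Ashgrove=29 Greywater=20 Juniper=11 → close Ashgrove (overflow 14)
  29÷2 = 14 each, +1 to first 1
Round 3: Greywater=35 Juniper=25 → close Greywater (overflow 25)
  35÷1 = 35 each, +1 to first 0

Closure order: Cedarfen, Ashgrove, Greywater
Last habitat: Juniper with 60 animals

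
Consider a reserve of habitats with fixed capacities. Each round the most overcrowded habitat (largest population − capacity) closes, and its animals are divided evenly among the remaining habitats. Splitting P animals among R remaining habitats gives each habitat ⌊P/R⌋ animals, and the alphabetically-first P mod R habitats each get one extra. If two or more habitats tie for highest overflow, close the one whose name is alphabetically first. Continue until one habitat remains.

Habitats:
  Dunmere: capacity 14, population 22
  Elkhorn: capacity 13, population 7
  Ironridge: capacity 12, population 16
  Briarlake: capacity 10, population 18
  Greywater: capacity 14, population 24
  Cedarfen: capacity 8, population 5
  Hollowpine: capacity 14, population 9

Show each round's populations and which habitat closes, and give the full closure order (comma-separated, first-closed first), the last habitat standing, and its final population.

Round 1: Briarlake=18 Cedarfen=5 Dunmere=22 Elkhorn=7 Greywater=24 Hollowpine=9 Ironridge=16 → close Greywater (overflow 10)
  24÷6 = 4 each, +1 to first 0
Round 2: Briarlake=22 Cedarfen=9 Dunmere=26 Elkhorn=11 Hollowpine=13 Ironridge=20 → close Briarlake (overflow 12)
  22÷5 = 4 each, +1 to first 2
Round 3: Cedarfen=14 Dunmere=31 Elkhorn=15 Hollowpine=17 Ironridge=24 → close Dunmere (overflow 17)
  31÷4 = 7 each, +1 to first 3
Round 4: Cedarfen=22 Elkhorn=23 Hollowpine=25 Ironridge=31 → close Ironridge (overflow 19)
  31÷3 = 10 each, +1 to first 1
Round 5: Cedarfen=33 Elkhorn=33 Hollowpine=35 → close Cedarfen (overflow 25)
  33÷2 = 16 each, +1 to first 1
Round 6: Elkhorn=50 Hollowpine=51 → close Elkhorn (overflow 37)
  50÷1 = 50 each, +1 to first 0

Closure order: Greywater, Briarlake, Dunmere, Ironridge, Cedarfen, Elkhorn
Last habitat: Hollowpine with 101 animals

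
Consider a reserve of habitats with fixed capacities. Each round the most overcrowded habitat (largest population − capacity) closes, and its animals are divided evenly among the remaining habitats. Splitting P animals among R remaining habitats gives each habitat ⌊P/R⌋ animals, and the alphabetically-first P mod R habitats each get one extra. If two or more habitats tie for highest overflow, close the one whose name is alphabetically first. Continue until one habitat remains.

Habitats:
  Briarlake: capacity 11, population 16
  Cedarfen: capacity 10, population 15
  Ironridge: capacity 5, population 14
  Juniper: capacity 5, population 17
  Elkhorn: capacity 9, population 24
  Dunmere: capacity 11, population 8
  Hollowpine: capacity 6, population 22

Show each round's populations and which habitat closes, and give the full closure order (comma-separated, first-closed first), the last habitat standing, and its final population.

Round 1: Briarlake=16 Cedarfen=15 Dunmere=8 Elkhorn=24 Hollowpine=22 Ironridge=14 Juniper=17 → close Hollowpine (overflow 16)
  22÷6 = 3 each, +1 to first 4
Round 2: Briarlake=20 Cedarfen=19 Dunmere=12 Elkhorn=28 Ironridge=17 Juniper=20 → close Elkhorn (overflow 19)
  28÷5 = 5 each, +1 to first 3
Round 3: Briarlake=26 Cedarfen=25 Dunmere=18 Ironridge=22 Juniper=25 → close Juniper (overflow 20)
  25÷4 = 6 each, +1 to first 1
Round 4: Briarlake=33 Cedarfen=31 Dunmere=24 Ironridge=28 → close Ironridge (overflow 23)
  28÷3 = 9 each, +1 to first 1
Round 5: Briarlake=43 Cedarfen=40 Dunmere=33 → close Briarlake (overflow 32)
  43÷2 = 21 each, +1 to first 1
Round 6: Cedarfen=62 Dunmere=54 → close Cedarfen (overflow 52)
  62÷1 = 62 each, +1 to first 0

Closure order: Hollowpine, Elkhorn, Juniper, Ironridge, Briarlake, Cedarfen
Last habitat: Dunmere with 116 animals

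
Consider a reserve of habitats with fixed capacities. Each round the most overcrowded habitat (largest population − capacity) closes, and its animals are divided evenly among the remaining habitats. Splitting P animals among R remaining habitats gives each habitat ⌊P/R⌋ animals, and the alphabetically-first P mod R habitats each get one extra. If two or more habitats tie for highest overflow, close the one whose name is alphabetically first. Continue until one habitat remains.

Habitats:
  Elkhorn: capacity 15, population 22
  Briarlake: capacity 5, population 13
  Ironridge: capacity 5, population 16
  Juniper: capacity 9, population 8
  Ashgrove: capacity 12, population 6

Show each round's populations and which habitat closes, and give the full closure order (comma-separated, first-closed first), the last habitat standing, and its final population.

Round 1: Ashgrove=6 Briarlake=13 Elkhorn=22 Ironridge=16 Juniper=8 → close Ironridge (overflow 11)
  16÷4 = 4 each, +1 to first 0
Round 2: Ashgrove=10 Briarlake=17 Elkhorn=26 Juniper=12 → close Briarlake (overflow 12)
  17÷3 = 5 each, +1 to first 2
Round 3: Ashgrove=16 Elkhorn=32 Juniper=17 → close Elkhorn (overflow 17)
  32÷2 = 16 each, +1 to first 0
Round 4: Ashgrove=32 Juniper=33 → close Juniper (overflow 24)
  33÷1 = 33 each, +1 to first 0

Closure order: Ironridge, Briarlake, Elkhorn, Juniper
Last habitat: Ashgrove with 65 animals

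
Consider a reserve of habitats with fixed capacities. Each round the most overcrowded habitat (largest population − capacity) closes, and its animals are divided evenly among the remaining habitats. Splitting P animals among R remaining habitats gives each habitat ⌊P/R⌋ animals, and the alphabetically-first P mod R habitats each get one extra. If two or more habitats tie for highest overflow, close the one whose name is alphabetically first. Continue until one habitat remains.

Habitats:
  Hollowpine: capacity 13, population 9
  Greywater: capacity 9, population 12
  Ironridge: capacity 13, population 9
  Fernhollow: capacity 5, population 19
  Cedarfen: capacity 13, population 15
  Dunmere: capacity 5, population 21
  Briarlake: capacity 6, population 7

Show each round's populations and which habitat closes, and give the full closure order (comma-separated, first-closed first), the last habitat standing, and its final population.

Closure order: Dunmere, Fernhollow, Cedarfen, Greywater, Briarlake, Hollowpine
Last habitat: Ironridge with 92 animals

Round 1: Briarlake=7 Cedarfen=15 Dunmere=21 Fernhollow=19 Greywater=12 Hollowpine=9 Ironridge=9 → close Dunmere (overflow 16)
  21÷6 = 3 each, +1 to first 3
Round 2: Briarlake=11 Cedarfen=19 Fernhollow=23 Greywater=15 Hollowpine=12 Ironridge=12 → close Fernhollow (overflow 18)
  23÷5 = 4 each, +1 to first 3
Round 3: Briarlake=16 Cedarfen=24 Greywater=20 Hollowpine=16 Ironridge=16 → close Cedarfen (overflow 11)
  24÷4 = 6 each, +1 to first 0
Round 4: Briarlake=22 Greywater=26 Hollowpine=22 Ironridge=22 → close Greywater (overflow 17)
  26÷3 = 8 each, +1 to first 2
Round 5: Briarlake=31 Hollowpine=31 Ironridge=30 → close Briarlake (overflow 25)
  31÷2 = 15 each, +1 to first 1
Round 6: Hollowpine=47 Ironridge=45 → close Hollowpine (overflow 34)
  47÷1 = 47 each, +1 to first 0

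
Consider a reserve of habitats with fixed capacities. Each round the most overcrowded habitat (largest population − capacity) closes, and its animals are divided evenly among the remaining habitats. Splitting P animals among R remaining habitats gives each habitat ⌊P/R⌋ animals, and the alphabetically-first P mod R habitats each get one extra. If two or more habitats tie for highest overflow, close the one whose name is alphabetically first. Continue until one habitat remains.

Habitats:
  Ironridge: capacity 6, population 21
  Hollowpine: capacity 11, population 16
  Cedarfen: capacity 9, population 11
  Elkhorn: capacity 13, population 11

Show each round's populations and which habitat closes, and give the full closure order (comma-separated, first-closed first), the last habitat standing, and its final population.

Closure order: Ironridge, Hollowpine, Cedarfen
Last habitat: Elkhorn with 59 animals

Round 1: Cedarfen=11 Elkhorn=11 Hollowpine=16 Ironridge=21 → close Ironridge (overflow 15)
  21÷3 = 7 each, +1 to first 0
Round 2: Cedarfen=18 Elkhorn=18 Hollowpine=23 → close Hollowpine (overflow 12)
  23÷2 = 11 each, +1 to first 1
Round 3: Cedarfen=30 Elkhorn=29 → close Cedarfen (overflow 21)
  30÷1 = 30 each, +1 to first 0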